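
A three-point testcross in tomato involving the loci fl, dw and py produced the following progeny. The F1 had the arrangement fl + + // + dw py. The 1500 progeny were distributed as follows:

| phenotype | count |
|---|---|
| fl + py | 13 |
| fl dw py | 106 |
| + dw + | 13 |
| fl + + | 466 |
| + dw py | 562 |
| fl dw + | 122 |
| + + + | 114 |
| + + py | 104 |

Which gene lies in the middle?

The two rarest classes, fl + py and + dw +, are the double crossovers. Comparing them with the parentals, only the py allele has switched, so py is the middle locus and the order is dw – py – fl.

py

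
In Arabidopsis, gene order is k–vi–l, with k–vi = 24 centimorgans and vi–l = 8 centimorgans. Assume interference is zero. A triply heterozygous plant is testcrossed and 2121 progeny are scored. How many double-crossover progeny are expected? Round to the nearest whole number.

41

Map distances give recombination frequencies of 0.240 and 0.080 for the two intervals.
With no interference, expected double-crossover frequency = 0.240 × 0.080 = 0.01920.
Expected number = 0.01920 × 2121 = 40.72 ≈ 41.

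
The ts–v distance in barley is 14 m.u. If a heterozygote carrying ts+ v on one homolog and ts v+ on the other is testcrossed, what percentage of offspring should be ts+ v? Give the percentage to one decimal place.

43.0%

A map distance of 14 m.u. corresponds to a recombination frequency of 0.140.
The F1 is ts+ v / ts v+, so ts+ v is a parental gamete class with expected frequency (1 − r)/2 = 0.860/2 = 0.4300.
That is 0.4300 = 43.0% of the progeny.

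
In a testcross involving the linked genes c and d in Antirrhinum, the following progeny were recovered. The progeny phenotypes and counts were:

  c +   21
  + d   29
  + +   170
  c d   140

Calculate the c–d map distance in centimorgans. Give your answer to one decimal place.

13.9 centimorgans

The two most frequent classes, + + (170) and c d (140), are the parental types, so the F1 was + + / c d.
The recombinant classes are + d and c +: 29 + 21 = 50.
Recombination frequency = 50/360 = 0.1389 ≈ 13.9%, i.e. 13.9 centimorgans.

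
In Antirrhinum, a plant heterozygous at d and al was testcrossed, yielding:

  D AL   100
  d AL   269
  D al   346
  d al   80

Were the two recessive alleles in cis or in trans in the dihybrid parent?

trans

The two most frequent classes are D al (346) and d AL (269); these are the parental (non-recombinant) types.
So the F1 carried D al on one chromosome and d AL on the other — the recessive alleles are on opposite chromosomes (trans / repulsion).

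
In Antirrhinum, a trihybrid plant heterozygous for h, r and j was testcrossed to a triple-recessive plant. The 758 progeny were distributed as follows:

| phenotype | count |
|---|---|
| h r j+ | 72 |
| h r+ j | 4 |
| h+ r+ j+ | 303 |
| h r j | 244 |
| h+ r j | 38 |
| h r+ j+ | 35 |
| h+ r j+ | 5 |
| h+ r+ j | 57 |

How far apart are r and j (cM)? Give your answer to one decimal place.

The two most frequent reciprocal classes, h r j and h+ r+ j+, are the parental types, so the F1 was h r j / h+ r+ j+.
The two rarest classes, h r+ j and h+ r j+, are the double crossovers. Comparing them with the parentals, only the r allele has switched, so r is the middle locus and the order is j – r – h.
Crossovers in the j–r interval produce the single-crossover classes h r j+ and h+ r+ j (72 + 57 = 129) plus the double crossovers (9).
RF(j–r) = (129 + 9) / 758 = 138/758 = 0.1821 → 18.2 cM.

18.2 cM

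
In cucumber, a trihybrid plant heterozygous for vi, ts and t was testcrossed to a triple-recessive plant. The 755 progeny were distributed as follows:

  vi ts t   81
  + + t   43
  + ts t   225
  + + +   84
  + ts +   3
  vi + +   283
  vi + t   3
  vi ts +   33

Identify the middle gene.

t

The two most frequent reciprocal classes, + ts t and vi + +, are the parental types, so the F1 was + ts t / vi + +.
The two rarest classes, + ts + and vi + t, are the double crossovers. Comparing them with the parentals, only the t allele has switched, so t is the middle locus and the order is ts – t – vi.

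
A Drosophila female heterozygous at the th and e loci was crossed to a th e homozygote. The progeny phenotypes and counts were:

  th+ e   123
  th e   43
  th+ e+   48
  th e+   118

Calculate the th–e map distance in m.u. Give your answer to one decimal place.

The two most frequent classes, th+ e (123) and th e+ (118), are the parental types, so the F1 was th+ e / th e+.
The recombinant classes are th+ e+ and th e: 48 + 43 = 91.
Recombination frequency = 91/332 = 0.2741 ≈ 27.4%, i.e. 27.4 m.u.

27.4 m.u.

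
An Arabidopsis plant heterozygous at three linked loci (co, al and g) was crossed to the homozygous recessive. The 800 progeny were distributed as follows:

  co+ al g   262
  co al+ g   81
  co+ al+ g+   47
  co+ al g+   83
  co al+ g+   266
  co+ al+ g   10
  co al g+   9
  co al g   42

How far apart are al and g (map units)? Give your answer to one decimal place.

The two most frequent reciprocal classes, co+ al g and co al+ g+, are the parental types, so the F1 was co+ al g / co al+ g+.
The two rarest classes, co+ al+ g and co al g+, are the double crossovers. Comparing them with the parentals, only the al allele has switched, so al is the middle locus and the order is g – al – co.
Crossovers in the g–al interval produce the single-crossover classes co+ al g+ and co al+ g (83 + 81 = 164) plus the double crossovers (19).
RF(g–al) = (164 + 19) / 800 = 183/800 = 0.2288 → 22.9 map units.

22.9 map units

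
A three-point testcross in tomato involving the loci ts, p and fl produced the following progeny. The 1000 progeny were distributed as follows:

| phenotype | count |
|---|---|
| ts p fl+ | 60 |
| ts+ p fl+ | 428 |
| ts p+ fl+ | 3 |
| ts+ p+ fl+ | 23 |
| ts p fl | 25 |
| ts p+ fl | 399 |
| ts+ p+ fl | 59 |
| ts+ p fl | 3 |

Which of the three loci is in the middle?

The two most frequent reciprocal classes, ts p+ fl and ts+ p fl+, are the parental types, so the F1 was ts p+ fl / ts+ p fl+.
The two rarest classes, ts p+ fl+ and ts+ p fl, are the double crossovers. Comparing them with the parentals, only the fl allele has switched, so fl is the middle locus and the order is p – fl – ts.

fl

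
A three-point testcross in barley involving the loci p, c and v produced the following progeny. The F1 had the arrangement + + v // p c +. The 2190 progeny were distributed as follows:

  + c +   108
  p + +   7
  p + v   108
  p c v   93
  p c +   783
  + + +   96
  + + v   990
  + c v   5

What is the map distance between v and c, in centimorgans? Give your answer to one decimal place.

The two rarest classes, + c v and p + +, are the double crossovers. Comparing them with the parentals, only the c allele has switched, so c is the middle locus and the order is v – c – p.
Crossovers in the v–c interval produce the single-crossover classes + + + and p c v (96 + 93 = 189) plus the double crossovers (12).
RF(v–c) = (189 + 12) / 2190 = 201/2190 = 0.0918 → 9.2 centimorgans.

9.2 centimorgans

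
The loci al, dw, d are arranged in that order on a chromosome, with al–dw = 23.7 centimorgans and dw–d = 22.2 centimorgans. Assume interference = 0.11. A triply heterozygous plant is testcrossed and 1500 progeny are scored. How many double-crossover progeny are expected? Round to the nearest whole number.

70

Map distances give recombination frequencies of 0.237 and 0.222 for the two intervals.
With interference 0.11 (so coincidence = 0.89), expected double-crossover frequency = 0.237 × 0.222 × 0.89 = 0.04683.
Expected number = 0.04683 × 1500 = 70.24 ≈ 70.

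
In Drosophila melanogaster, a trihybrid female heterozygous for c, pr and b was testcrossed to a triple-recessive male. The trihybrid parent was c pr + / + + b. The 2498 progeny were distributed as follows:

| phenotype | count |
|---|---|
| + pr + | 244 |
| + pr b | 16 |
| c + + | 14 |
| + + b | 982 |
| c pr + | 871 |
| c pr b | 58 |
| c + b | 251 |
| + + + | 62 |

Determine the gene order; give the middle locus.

pr

The two rarest classes, c + + and + pr b, are the double crossovers. Comparing them with the parentals, only the pr allele has switched, so pr is the middle locus and the order is c – pr – b.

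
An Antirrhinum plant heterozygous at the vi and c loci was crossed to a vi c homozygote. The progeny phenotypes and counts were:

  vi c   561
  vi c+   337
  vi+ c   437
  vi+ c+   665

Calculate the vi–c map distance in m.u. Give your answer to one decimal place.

The two most frequent classes, vi+ c+ (665) and vi c (561), are the parental types, so the F1 was vi+ c+ / vi c.
The recombinant classes are vi+ c and vi c+: 437 + 337 = 774.
Recombination frequency = 774/2000 = 0.3870 ≈ 38.7%, i.e. 38.7 m.u.

38.7 m.u.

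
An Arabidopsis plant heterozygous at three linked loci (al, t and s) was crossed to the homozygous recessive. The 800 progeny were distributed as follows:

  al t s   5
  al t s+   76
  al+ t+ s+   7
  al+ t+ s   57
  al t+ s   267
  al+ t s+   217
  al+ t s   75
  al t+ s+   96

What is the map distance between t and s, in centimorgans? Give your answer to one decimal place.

The two most frequent reciprocal classes, al t+ s and al+ t s+, are the parental types, so the F1 was al t+ s / al+ t s+.
The two rarest classes, al t s and al+ t+ s+, are the double crossovers. Comparing them with the parentals, only the t allele has switched, so t is the middle locus and the order is s – t – al.
Crossovers in the s–t interval produce the single-crossover classes al t+ s+ and al+ t s (96 + 75 = 171) plus the double crossovers (12).
RF(s–t) = (171 + 12) / 800 = 183/800 = 0.2288 → 22.9 centimorgans.

22.9 centimorgans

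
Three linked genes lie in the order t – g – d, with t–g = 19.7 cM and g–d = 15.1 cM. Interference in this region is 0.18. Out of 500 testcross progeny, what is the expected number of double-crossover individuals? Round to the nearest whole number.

Map distances give recombination frequencies of 0.197 and 0.151 for the two intervals.
With interference 0.18 (so coincidence = 0.82), expected double-crossover frequency = 0.197 × 0.151 × 0.82 = 0.02439.
Expected number = 0.02439 × 500 = 12.20 ≈ 12.

12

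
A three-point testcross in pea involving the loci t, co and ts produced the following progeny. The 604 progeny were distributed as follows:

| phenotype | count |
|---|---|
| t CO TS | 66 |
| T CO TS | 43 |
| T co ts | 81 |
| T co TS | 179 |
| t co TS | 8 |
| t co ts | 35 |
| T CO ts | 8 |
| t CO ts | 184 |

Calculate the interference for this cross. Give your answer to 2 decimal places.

The two most frequent reciprocal classes, T co TS and t CO ts, are the parental types, so the F1 was T co TS / t CO ts.
The two rarest classes, t co TS and T CO ts, are the double crossovers. Comparing them with the parentals, only the t allele has switched, so t is the middle locus and the order is co – t – ts.
co–t: (78 + 16)/604 = 0.1556; t–ts: (147 + 16)/604 = 0.2699.
Expected DCO frequency = 0.1556 × 0.2699 ≈ 0.04200; observed = 16/604 ≈ 0.02649.
Coefficient of coincidence = 0.02649/0.04200 ≈ 0.63; interference = 1 − 0.63 = 0.37.

0.37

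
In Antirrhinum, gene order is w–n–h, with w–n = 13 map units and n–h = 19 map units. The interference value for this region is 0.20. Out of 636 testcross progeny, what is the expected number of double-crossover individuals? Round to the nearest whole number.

Map distances give recombination frequencies of 0.130 and 0.190 for the two intervals.
With interference 0.20 (so coincidence = 0.80), expected double-crossover frequency = 0.130 × 0.190 × 0.80 = 0.01976.
Expected number = 0.01976 × 636 = 12.57 ≈ 13.

13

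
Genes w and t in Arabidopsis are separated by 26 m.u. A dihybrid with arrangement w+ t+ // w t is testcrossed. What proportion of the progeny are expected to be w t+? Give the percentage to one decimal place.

13.0%

A map distance of 26 m.u. corresponds to a recombination frequency of 0.260.
The F1 is w+ t+ / w t, so w t+ is a recombinant gamete class with expected frequency r/2 = 0.260/2 = 0.1300.
That is 0.1300 = 13.0% of the progeny.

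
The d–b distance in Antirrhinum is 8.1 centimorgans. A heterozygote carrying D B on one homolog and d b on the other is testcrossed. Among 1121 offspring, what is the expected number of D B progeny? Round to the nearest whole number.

A map distance of 8.1 centimorgans corresponds to a recombination frequency of 0.081.
The F1 is D B / d b, so D B is a parental gamete class with expected frequency (1 − r)/2 = 0.919/2 = 0.4595.
Expected number = 0.4595 × 1121 = 515.10 ≈ 515.

515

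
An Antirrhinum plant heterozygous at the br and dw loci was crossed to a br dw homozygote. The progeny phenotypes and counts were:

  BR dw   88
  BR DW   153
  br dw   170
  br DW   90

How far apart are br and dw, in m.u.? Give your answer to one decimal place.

The two most frequent classes, BR DW (153) and br dw (170), are the parental types, so the F1 was BR DW / br dw.
The recombinant classes are BR dw and br DW: 88 + 90 = 178.
Recombination frequency = 178/501 = 0.3553 ≈ 35.5%, i.e. 35.5 m.u.

35.5 m.u.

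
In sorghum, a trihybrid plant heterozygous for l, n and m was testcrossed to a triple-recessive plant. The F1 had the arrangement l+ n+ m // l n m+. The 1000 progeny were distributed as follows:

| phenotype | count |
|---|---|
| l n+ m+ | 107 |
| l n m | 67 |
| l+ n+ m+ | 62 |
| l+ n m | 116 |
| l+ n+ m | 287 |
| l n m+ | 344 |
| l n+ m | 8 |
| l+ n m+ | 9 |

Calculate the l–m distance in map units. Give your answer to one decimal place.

The two rarest classes, l n+ m and l+ n m+, are the double crossovers. Comparing them with the parentals, only the l allele has switched, so l is the middle locus and the order is n – l – m.
Crossovers in the l–m interval produce the single-crossover classes l+ n+ m+ and l n m (62 + 67 = 129) plus the double crossovers (17).
RF(l–m) = (129 + 17) / 1000 = 146/1000 = 0.1460 → 14.6 map units.

14.6 map units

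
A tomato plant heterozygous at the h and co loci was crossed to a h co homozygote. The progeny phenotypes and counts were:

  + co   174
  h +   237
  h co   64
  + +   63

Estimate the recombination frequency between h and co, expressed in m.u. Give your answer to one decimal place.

The two most frequent classes, + co (174) and h + (237), are the parental types, so the F1 was + co / h +.
The recombinant classes are + + and h co: 63 + 64 = 127.
Recombination frequency = 127/538 = 0.2361 ≈ 23.6%, i.e. 23.6 m.u.

23.6 m.u.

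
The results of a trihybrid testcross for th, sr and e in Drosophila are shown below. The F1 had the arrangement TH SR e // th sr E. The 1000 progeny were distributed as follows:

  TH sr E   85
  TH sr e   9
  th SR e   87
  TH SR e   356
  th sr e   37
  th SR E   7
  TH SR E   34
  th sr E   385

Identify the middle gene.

sr

The two rarest classes, TH sr e and th SR E, are the double crossovers. Comparing them with the parentals, only the sr allele has switched, so sr is the middle locus and the order is th – sr – e.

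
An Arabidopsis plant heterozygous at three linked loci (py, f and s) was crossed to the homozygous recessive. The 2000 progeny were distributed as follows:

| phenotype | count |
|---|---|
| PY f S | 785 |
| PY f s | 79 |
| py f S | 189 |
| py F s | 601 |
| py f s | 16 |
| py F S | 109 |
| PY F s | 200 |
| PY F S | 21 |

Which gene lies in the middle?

f

The two most frequent reciprocal classes, PY f S and py F s, are the parental types, so the F1 was PY f S / py F s.
The two rarest classes, PY F S and py f s, are the double crossovers. Comparing them with the parentals, only the f allele has switched, so f is the middle locus and the order is py – f – s.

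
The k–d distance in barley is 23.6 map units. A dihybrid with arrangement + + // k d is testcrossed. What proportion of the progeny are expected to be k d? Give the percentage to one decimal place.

38.2%

A map distance of 23.6 map units corresponds to a recombination frequency of 0.236.
The F1 is + + / k d, so k d is a parental gamete class with expected frequency (1 − r)/2 = 0.764/2 = 0.3820.
That is 0.3820 = 38.2% of the progeny.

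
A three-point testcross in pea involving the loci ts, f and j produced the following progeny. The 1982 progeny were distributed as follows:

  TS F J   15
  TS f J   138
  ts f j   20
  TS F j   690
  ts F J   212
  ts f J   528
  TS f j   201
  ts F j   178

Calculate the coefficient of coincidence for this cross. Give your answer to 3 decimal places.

0.441

The two most frequent reciprocal classes, TS F j and ts f J, are the parental types, so the F1 was TS F j / ts f J.
The two rarest classes, TS F J and ts f j, are the double crossovers. Comparing them with the parentals, only the j allele has switched, so j is the middle locus and the order is f – j – ts.
f–j: (413 + 35)/1982 = 0.2260; j–ts: (316 + 35)/1982 = 0.1771.
Expected DCO frequency = 0.2260 × 0.1771 ≈ 0.04002; observed = 35/1982 ≈ 0.01766.
Coefficient of coincidence = 0.01766/0.04002 ≈ 0.441.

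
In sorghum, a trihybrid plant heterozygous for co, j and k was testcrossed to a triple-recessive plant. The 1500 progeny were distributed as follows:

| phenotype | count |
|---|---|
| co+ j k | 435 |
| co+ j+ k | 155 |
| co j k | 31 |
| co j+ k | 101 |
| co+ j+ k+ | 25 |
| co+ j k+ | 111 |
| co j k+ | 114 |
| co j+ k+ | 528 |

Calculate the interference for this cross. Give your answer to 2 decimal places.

0.04

The two most frequent reciprocal classes, co+ j k and co j+ k+, are the parental types, so the F1 was co+ j k / co j+ k+.
The two rarest classes, co j k and co+ j+ k+, are the double crossovers. Comparing them with the parentals, only the co allele has switched, so co is the middle locus and the order is j – co – k.
j–co: (269 + 56)/1500 = 0.2167; co–k: (212 + 56)/1500 = 0.1787.
Expected DCO frequency = 0.2167 × 0.1787 ≈ 0.03872; observed = 56/1500 ≈ 0.03733.
Coefficient of coincidence = 0.03733/0.03872 ≈ 0.96; interference = 1 − 0.96 = 0.04.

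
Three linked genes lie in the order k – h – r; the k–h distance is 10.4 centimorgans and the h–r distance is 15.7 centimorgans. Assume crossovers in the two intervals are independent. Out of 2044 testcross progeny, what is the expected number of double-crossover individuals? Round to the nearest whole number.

33

Map distances give recombination frequencies of 0.104 and 0.157 for the two intervals.
With no interference, expected double-crossover frequency = 0.104 × 0.157 = 0.01633.
Expected number = 0.01633 × 2044 = 33.37 ≈ 33.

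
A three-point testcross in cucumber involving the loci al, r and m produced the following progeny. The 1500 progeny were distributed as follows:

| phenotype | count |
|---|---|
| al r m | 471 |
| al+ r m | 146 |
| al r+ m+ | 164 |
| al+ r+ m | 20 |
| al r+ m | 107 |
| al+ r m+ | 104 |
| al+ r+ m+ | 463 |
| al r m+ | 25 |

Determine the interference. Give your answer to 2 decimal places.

The two most frequent reciprocal classes, al+ r+ m+ and al r m, are the parental types, so the F1 was al+ r+ m+ / al r m.
The two rarest classes, al+ r+ m and al r m+, are the double crossovers. Comparing them with the parentals, only the m allele has switched, so m is the middle locus and the order is al – m – r.
al–m: (310 + 45)/1500 = 0.2367; m–r: (211 + 45)/1500 = 0.1707.
Expected DCO frequency = 0.2367 × 0.1707 ≈ 0.04040; observed = 45/1500 ≈ 0.03000.
Coefficient of coincidence = 0.03000/0.04040 ≈ 0.74; interference = 1 − 0.74 = 0.26.

0.26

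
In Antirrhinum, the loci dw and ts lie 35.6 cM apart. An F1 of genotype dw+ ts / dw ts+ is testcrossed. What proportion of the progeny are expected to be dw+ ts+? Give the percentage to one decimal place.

A map distance of 35.6 cM corresponds to a recombination frequency of 0.356.
The F1 is dw+ ts / dw ts+, so dw+ ts+ is a recombinant gamete class with expected frequency r/2 = 0.356/2 = 0.1780.
That is 0.1780 = 17.8% of the progeny.

17.8%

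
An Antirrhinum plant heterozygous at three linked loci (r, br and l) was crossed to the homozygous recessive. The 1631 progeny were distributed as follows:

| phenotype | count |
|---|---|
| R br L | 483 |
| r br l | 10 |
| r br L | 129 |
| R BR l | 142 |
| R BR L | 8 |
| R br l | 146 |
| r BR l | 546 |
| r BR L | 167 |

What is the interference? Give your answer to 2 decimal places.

0.69

The two most frequent reciprocal classes, r BR l and R br L, are the parental types, so the F1 was r BR l / R br L.
The two rarest classes, r br l and R BR L, are the double crossovers. Comparing them with the parentals, only the br allele has switched, so br is the middle locus and the order is r – br – l.
r–br: (271 + 18)/1631 = 0.1772; br–l: (313 + 18)/1631 = 0.2029.
Expected DCO frequency = 0.1772 × 0.2029 ≈ 0.03595; observed = 18/1631 ≈ 0.01104.
Coefficient of coincidence = 0.01104/0.03595 ≈ 0.31; interference = 1 − 0.31 = 0.69.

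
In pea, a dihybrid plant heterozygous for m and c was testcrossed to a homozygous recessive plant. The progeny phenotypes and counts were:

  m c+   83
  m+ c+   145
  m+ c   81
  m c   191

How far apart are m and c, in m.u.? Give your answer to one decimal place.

The two most frequent classes, m+ c+ (145) and m c (191), are the parental types, so the F1 was m+ c+ / m c.
The recombinant classes are m+ c and m c+: 81 + 83 = 164.
Recombination frequency = 164/500 = 0.3280 ≈ 32.8%, i.e. 32.8 m.u.

32.8 m.u.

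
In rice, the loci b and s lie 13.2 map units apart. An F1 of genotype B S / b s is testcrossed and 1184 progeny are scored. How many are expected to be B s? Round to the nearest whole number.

A map distance of 13.2 map units corresponds to a recombination frequency of 0.132.
The F1 is B S / b s, so B s is a recombinant gamete class with expected frequency r/2 = 0.132/2 = 0.0660.
Expected number = 0.0660 × 1184 = 78.14 ≈ 78.

78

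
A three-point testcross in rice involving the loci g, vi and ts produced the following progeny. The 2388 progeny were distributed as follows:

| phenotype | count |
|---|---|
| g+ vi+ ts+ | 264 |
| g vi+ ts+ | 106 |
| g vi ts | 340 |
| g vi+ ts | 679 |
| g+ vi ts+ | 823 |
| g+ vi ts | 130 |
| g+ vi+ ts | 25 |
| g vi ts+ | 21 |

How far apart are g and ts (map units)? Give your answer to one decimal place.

The two most frequent reciprocal classes, g+ vi ts+ and g vi+ ts, are the parental types, so the F1 was g+ vi ts+ / g vi+ ts.
The two rarest classes, g vi ts+ and g+ vi+ ts, are the double crossovers. Comparing them with the parentals, only the g allele has switched, so g is the middle locus and the order is vi – g – ts.
Crossovers in the g–ts interval produce the single-crossover classes g+ vi ts and g vi+ ts+ (130 + 106 = 236) plus the double crossovers (46).
RF(g–ts) = (236 + 46) / 2388 = 282/2388 = 0.1181 → 11.8 map units.

11.8 map units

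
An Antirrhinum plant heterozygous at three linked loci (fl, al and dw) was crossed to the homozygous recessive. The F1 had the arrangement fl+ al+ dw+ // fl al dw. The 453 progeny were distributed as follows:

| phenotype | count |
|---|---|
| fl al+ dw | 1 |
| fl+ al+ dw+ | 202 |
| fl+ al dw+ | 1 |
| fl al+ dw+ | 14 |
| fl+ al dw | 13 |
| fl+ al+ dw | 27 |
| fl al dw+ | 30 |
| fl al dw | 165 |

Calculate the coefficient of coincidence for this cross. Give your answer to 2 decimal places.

The two rarest classes, fl+ al dw+ and fl al+ dw, are the double crossovers. Comparing them with the parentals, only the al allele has switched, so al is the middle locus and the order is fl – al – dw.
fl–al: (27 + 2)/453 = 0.0640; al–dw: (57 + 2)/453 = 0.1302.
Expected DCO frequency = 0.0640 × 0.1302 ≈ 0.00833; observed = 2/453 ≈ 0.00442.
Coefficient of coincidence = 0.00442/0.00833 ≈ 0.53.

0.53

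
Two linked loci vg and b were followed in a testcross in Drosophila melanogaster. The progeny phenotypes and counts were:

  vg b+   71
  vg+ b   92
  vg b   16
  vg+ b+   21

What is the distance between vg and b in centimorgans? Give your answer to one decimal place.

18.5 centimorgans

The two most frequent classes, vg+ b (92) and vg b+ (71), are the parental types, so the F1 was vg+ b / vg b+.
The recombinant classes are vg+ b+ and vg b: 21 + 16 = 37.
Recombination frequency = 37/200 = 0.1850 ≈ 18.5%, i.e. 18.5 centimorgans.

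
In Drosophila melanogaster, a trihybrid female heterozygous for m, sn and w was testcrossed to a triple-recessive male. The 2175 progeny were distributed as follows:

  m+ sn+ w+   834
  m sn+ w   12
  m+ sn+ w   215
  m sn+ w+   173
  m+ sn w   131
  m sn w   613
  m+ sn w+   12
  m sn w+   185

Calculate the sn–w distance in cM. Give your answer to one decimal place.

The two most frequent reciprocal classes, m sn w and m+ sn+ w+, are the parental types, so the F1 was m sn w / m+ sn+ w+.
The two rarest classes, m sn+ w and m+ sn w+, are the double crossovers. Comparing them with the parentals, only the sn allele has switched, so sn is the middle locus and the order is m – sn – w.
Crossovers in the sn–w interval produce the single-crossover classes m sn w+ and m+ sn+ w (185 + 215 = 400) plus the double crossovers (24).
RF(sn–w) = (400 + 24) / 2175 = 424/2175 = 0.1949 → 19.5 cM.

19.5 cM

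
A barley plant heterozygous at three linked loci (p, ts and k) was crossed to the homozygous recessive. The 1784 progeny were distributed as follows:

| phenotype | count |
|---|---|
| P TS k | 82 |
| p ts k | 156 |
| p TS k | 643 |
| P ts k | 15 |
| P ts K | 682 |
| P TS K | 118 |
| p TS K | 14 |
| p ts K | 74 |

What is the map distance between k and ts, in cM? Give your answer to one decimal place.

17.0 cM

The two most frequent reciprocal classes, P ts K and p TS k, are the parental types, so the F1 was P ts K / p TS k.
The two rarest classes, P ts k and p TS K, are the double crossovers. Comparing them with the parentals, only the k allele has switched, so k is the middle locus and the order is ts – k – p.
Crossovers in the ts–k interval produce the single-crossover classes P TS K and p ts k (118 + 156 = 274) plus the double crossovers (29).
RF(ts–k) = (274 + 29) / 1784 = 303/1784 = 0.1698 → 17.0 cM.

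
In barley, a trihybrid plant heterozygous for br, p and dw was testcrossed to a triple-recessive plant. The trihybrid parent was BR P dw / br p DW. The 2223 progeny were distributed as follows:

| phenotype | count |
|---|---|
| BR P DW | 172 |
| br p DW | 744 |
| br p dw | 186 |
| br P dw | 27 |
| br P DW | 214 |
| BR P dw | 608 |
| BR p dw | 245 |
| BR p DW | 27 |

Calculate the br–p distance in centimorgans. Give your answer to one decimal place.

23.1 centimorgans

The two rarest classes, br P dw and BR p DW, are the double crossovers. Comparing them with the parentals, only the br allele has switched, so br is the middle locus and the order is p – br – dw.
Crossovers in the p–br interval produce the single-crossover classes BR p dw and br P DW (245 + 214 = 459) plus the double crossovers (54).
RF(p–br) = (459 + 54) / 2223 = 513/2223 = 0.2308 → 23.1 centimorgans.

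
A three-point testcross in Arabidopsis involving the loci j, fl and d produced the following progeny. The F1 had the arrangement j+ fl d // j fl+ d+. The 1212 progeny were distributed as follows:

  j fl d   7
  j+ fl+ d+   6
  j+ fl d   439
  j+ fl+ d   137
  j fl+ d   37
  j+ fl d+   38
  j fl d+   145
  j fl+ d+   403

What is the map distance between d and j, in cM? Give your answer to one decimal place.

The two rarest classes, j fl d and j+ fl+ d+, are the double crossovers. Comparing them with the parentals, only the j allele has switched, so j is the middle locus and the order is d – j – fl.
Crossovers in the d–j interval produce the single-crossover classes j+ fl d+ and j fl+ d (38 + 37 = 75) plus the double crossovers (13).
RF(d–j) = (75 + 13) / 1212 = 88/1212 = 0.0726 → 7.3 cM.

7.3 cM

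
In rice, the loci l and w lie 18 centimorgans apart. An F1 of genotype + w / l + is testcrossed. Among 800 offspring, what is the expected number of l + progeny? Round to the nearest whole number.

328

A map distance of 18 centimorgans corresponds to a recombination frequency of 0.180.
The F1 is + w / l +, so l + is a parental gamete class with expected frequency (1 − r)/2 = 0.820/2 = 0.4100.
Expected number = 0.4100 × 800 = 328.00 ≈ 328.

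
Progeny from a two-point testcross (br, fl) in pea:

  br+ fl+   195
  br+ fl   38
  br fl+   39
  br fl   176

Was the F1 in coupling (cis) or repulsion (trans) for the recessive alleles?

cis

The two most frequent classes are br+ fl+ (195) and br fl (176); these are the parental (non-recombinant) types.
So the F1 carried br+ fl+ on one chromosome and br fl on the other — the recessive alleles are on the same chromosome (cis / coupling).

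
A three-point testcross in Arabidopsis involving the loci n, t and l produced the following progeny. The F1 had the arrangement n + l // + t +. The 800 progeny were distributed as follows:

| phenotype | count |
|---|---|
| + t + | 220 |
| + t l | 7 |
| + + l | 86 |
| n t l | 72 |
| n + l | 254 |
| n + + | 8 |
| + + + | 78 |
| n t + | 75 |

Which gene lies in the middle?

The two rarest classes, n + + and + t l, are the double crossovers. Comparing them with the parentals, only the l allele has switched, so l is the middle locus and the order is n – l – t.

l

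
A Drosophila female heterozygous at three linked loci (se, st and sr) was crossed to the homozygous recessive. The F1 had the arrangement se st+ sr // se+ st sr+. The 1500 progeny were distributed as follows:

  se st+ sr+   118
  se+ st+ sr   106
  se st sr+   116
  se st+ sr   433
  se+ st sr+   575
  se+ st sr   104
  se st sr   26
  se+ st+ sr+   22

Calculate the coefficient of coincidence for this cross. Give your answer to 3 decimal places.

The two rarest classes, se st sr and se+ st+ sr+, are the double crossovers. Comparing them with the parentals, only the st allele has switched, so st is the middle locus and the order is sr – st – se.
sr–st: (222 + 48)/1500 = 0.1800; st–se: (222 + 48)/1500 = 0.1800.
Expected DCO frequency = 0.1800 × 0.1800 ≈ 0.03240; observed = 48/1500 ≈ 0.03200.
Coefficient of coincidence = 0.03200/0.03240 ≈ 0.988.

0.988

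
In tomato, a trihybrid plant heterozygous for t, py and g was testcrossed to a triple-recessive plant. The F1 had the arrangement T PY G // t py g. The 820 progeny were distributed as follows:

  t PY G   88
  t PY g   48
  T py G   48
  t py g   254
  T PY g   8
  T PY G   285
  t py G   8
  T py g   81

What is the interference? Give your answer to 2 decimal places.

The two rarest classes, T PY g and t py G, are the double crossovers. Comparing them with the parentals, only the g allele has switched, so g is the middle locus and the order is t – g – py.
t–g: (169 + 16)/820 = 0.2256; g–py: (96 + 16)/820 = 0.1366.
Expected DCO frequency = 0.2256 × 0.1366 ≈ 0.03082; observed = 16/820 ≈ 0.01951.
Coefficient of coincidence = 0.01951/0.03082 ≈ 0.63; interference = 1 − 0.63 = 0.37.

0.37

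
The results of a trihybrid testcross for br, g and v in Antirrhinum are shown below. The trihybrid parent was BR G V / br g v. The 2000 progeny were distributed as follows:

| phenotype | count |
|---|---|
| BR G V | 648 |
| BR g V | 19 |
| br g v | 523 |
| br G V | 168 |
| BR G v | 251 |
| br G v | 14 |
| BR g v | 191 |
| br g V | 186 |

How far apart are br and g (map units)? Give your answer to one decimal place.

The two rarest classes, BR g V and br G v, are the double crossovers. Comparing them with the parentals, only the g allele has switched, so g is the middle locus and the order is v – g – br.
Crossovers in the g–br interval produce the single-crossover classes br G V and BR g v (168 + 191 = 359) plus the double crossovers (33).
RF(g–br) = (359 + 33) / 2000 = 392/2000 = 0.1960 → 19.6 map units.

19.6 map units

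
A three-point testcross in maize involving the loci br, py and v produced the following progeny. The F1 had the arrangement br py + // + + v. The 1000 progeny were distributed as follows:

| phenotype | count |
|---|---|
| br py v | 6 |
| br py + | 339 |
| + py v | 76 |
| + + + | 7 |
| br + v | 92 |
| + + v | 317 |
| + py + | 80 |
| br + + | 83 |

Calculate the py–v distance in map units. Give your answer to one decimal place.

The two rarest classes, br py v and + + +, are the double crossovers. Comparing them with the parentals, only the v allele has switched, so v is the middle locus and the order is py – v – br.
Crossovers in the py–v interval produce the single-crossover classes br + + and + py v (83 + 76 = 159) plus the double crossovers (13).
RF(py–v) = (159 + 13) / 1000 = 172/1000 = 0.1720 → 17.2 map units.

17.2 map units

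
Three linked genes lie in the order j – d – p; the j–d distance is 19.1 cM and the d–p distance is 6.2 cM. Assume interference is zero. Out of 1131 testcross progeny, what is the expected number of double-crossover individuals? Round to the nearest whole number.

13

Map distances give recombination frequencies of 0.191 and 0.062 for the two intervals.
With no interference, expected double-crossover frequency = 0.191 × 0.062 = 0.01184.
Expected number = 0.01184 × 1131 = 13.39 ≈ 13.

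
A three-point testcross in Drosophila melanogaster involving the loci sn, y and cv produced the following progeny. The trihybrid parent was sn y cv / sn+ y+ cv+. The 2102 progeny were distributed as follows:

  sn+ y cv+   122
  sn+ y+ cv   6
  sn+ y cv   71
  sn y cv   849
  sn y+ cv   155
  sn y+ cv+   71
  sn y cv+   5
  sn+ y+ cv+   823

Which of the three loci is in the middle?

The two rarest classes, sn y cv+ and sn+ y+ cv, are the double crossovers. Comparing them with the parentals, only the cv allele has switched, so cv is the middle locus and the order is sn – cv – y.

cv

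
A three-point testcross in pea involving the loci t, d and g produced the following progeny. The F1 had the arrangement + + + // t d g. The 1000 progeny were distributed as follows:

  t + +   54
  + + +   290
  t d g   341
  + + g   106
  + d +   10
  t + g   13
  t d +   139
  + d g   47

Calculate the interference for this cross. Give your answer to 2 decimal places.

The two rarest classes, + d + and t + g, are the double crossovers. Comparing them with the parentals, only the d allele has switched, so d is the middle locus and the order is t – d – g.
t–d: (101 + 23)/1000 = 0.1240; d–g: (245 + 23)/1000 = 0.2680.
Expected DCO frequency = 0.1240 × 0.2680 ≈ 0.03323; observed = 23/1000 ≈ 0.02300.
Coefficient of coincidence = 0.02300/0.03323 ≈ 0.69; interference = 1 − 0.69 = 0.31.

0.31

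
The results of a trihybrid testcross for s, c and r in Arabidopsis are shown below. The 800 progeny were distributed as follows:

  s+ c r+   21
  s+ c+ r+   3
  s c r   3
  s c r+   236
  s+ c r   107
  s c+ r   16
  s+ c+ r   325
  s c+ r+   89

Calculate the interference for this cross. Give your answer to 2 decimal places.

The two most frequent reciprocal classes, s+ c+ r and s c r+, are the parental types, so the F1 was s+ c+ r / s c r+.
The two rarest classes, s+ c+ r+ and s c r, are the double crossovers. Comparing them with the parentals, only the r allele has switched, so r is the middle locus and the order is c – r – s.
c–r: (196 + 6)/800 = 0.2525; r–s: (37 + 6)/800 = 0.0537.
Expected DCO frequency = 0.2525 × 0.0537 ≈ 0.01356; observed = 6/800 ≈ 0.00750.
Coefficient of coincidence = 0.00750/0.01356 ≈ 0.55; interference = 1 − 0.55 = 0.45.

0.45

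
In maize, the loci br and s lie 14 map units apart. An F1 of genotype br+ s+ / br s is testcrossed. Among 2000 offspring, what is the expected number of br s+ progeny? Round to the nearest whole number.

A map distance of 14 map units corresponds to a recombination frequency of 0.140.
The F1 is br+ s+ / br s, so br s+ is a recombinant gamete class with expected frequency r/2 = 0.140/2 = 0.0700.
Expected number = 0.0700 × 2000 = 140.00 ≈ 140.

140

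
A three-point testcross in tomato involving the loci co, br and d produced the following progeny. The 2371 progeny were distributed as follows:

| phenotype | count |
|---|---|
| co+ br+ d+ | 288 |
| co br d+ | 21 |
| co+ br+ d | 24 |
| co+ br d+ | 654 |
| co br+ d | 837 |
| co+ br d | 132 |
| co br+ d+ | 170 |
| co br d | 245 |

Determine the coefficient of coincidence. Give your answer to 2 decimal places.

0.53

The two most frequent reciprocal classes, co+ br d+ and co br+ d, are the parental types, so the F1 was co+ br d+ / co br+ d.
The two rarest classes, co br d+ and co+ br+ d, are the double crossovers. Comparing them with the parentals, only the co allele has switched, so co is the middle locus and the order is br – co – d.
br–co: (533 + 45)/2371 = 0.2438; co–d: (302 + 45)/2371 = 0.1464.
Expected DCO frequency = 0.2438 × 0.1464 ≈ 0.03569; observed = 45/2371 ≈ 0.01898.
Coefficient of coincidence = 0.01898/0.03569 ≈ 0.53.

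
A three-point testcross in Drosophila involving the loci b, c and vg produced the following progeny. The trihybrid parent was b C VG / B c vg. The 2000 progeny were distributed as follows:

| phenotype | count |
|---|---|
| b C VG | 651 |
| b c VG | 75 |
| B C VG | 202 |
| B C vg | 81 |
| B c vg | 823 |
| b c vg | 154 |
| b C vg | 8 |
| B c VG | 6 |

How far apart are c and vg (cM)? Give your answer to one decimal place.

8.5 cM

The two rarest classes, b C vg and B c VG, are the double crossovers. Comparing them with the parentals, only the vg allele has switched, so vg is the middle locus and the order is c – vg – b.
Crossovers in the c–vg interval produce the single-crossover classes b c VG and B C vg (75 + 81 = 156) plus the double crossovers (14).
RF(c–vg) = (156 + 14) / 2000 = 170/2000 = 0.0850 → 8.5 cM.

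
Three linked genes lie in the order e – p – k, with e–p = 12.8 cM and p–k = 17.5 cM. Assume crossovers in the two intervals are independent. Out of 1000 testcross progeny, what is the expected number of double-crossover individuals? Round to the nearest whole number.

Map distances give recombination frequencies of 0.128 and 0.175 for the two intervals.
With no interference, expected double-crossover frequency = 0.128 × 0.175 = 0.02240.
Expected number = 0.02240 × 1000 = 22.40 ≈ 22.

22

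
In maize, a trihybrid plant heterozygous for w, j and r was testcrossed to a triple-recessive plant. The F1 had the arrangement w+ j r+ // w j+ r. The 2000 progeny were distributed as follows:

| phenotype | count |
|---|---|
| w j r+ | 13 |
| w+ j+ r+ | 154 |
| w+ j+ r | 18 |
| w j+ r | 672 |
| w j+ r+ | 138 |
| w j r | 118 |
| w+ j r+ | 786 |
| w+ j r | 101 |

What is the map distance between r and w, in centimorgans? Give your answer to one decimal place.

The two rarest classes, w j r+ and w+ j+ r, are the double crossovers. Comparing them with the parentals, only the w allele has switched, so w is the middle locus and the order is j – w – r.
Crossovers in the w–r interval produce the single-crossover classes w+ j r and w j+ r+ (101 + 138 = 239) plus the double crossovers (31).
RF(w–r) = (239 + 31) / 2000 = 270/2000 = 0.1350 → 13.5 centimorgans.

13.5 centimorgans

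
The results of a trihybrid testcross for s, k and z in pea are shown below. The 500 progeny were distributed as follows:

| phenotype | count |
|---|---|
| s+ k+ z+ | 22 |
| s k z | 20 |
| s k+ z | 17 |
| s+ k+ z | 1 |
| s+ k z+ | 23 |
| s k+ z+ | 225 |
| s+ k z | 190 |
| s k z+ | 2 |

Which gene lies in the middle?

k

The two most frequent reciprocal classes, s+ k z and s k+ z+, are the parental types, so the F1 was s+ k z / s k+ z+.
The two rarest classes, s+ k+ z and s k z+, are the double crossovers. Comparing them with the parentals, only the k allele has switched, so k is the middle locus and the order is s – k – z.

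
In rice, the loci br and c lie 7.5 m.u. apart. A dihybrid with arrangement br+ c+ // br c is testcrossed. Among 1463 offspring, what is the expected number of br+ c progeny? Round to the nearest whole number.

A map distance of 7.5 m.u. corresponds to a recombination frequency of 0.075.
The F1 is br+ c+ / br c, so br+ c is a recombinant gamete class with expected frequency r/2 = 0.075/2 = 0.0375.
Expected number = 0.0375 × 1463 = 54.86 ≈ 55.

55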